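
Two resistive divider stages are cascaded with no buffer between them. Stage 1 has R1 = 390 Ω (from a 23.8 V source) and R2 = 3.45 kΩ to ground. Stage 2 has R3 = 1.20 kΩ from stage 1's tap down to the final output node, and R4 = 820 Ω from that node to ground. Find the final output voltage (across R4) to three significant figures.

V_out ≈ 7.40 V

Stage 2 presents R3+R4 = 2020 Ω as a load on stage 1's tap.
Stage 1's lower leg becomes R2‖(R3+R4) = 1274 Ω, so V_mid = 23.8 × 1274/1664 = 18.22 V.
Stage 2 is itself unloaded: V_out = V_mid × R4/(R3+R4) = 18.22 × 820/2020 = 7.40 V.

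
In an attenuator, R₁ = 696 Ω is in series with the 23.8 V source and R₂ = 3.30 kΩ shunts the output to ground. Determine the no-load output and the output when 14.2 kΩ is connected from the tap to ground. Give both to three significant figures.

Open-circuit: V = 23.8 × 3300/(696 + 3300) = 19.7 V.
With the load, R₂ becomes R₂‖R_L = 2678 Ω, so V = 23.8 × 2678/3374 = 18.9 V.

Unloaded: 19.7 V; loaded: 18.9 V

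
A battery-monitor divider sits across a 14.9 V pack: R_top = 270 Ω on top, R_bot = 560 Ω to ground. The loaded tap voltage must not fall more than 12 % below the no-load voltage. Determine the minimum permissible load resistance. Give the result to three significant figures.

Output resistance R_th = R_top‖R_bot = (270 × 560)/830.0 = 182.2 Ω.
The fractional drop is R_th/(R_th + R_L); requiring this ≤ 0.120 gives R_L ≥ R_th(1/0.120 − 1) = 182.2 × 7.333 = 1.34 kΩ.

R_L(min) ≈ 1.34 kΩ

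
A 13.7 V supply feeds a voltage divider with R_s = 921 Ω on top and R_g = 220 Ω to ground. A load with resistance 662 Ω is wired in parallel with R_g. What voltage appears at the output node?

V_out ≈ 2.08 V

The load sits in parallel with R_g: R_g‖R_L = (220 × 662) / (220 + 662) = 165.1 Ω.
V_out = 13.7 × 165.1 / (921 + 165.1) = 13.7 × 165.1/1086 = 2.08 V.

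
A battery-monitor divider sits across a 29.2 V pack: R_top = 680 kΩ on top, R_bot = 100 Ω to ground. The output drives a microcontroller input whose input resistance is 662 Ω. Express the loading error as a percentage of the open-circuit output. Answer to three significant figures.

Unloaded V = 29.2 × 100/680100 = 0.0042935 V.
Loaded: R_bot‖R_L = 86.88 Ω, giving V = 29.2 × 86.88/680100 = 0.0037301 V.
Drop = (0.0042935 − 0.0037301) / 0.0042935 = 13.1 %.

13.1 %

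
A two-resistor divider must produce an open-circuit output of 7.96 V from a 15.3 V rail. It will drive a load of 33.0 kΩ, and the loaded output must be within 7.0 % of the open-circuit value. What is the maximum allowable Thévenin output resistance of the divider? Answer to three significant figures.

R_th ≤ 2.48 kΩ

Loading drop = R_th/(R_th + R_L) ≤ 0.0700, so R_th ≤ R_L · ε/(1−ε) = 33.0 kΩ × 0.0700/0.9300 = 2.48 kΩ.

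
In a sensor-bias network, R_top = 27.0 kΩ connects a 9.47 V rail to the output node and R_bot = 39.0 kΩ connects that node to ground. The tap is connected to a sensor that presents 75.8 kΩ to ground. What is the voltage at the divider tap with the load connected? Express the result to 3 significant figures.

V_out ≈ 4.62 V

The load sits in parallel with R_bot: R_bot‖R_L = (39.0 × 75.8) / (39.0 + 75.8) = 25.75 kΩ.
V_out = 9.47 × 25.75 / (27.0 + 25.75) = 9.47 × 25.75/52.75 = 4.62 V.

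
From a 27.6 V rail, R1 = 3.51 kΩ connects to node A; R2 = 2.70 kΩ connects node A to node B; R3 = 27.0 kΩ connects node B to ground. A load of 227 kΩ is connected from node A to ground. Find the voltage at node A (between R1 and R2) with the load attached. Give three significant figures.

Below node A the series string R2+R3 = 29.70 kΩ sits in parallel with the 227 kΩ load: 26.26 kΩ.
V_A = 27.6 × 26.26/(3.51 + 26.26) = 24.3 V.

V ≈ 24.3 V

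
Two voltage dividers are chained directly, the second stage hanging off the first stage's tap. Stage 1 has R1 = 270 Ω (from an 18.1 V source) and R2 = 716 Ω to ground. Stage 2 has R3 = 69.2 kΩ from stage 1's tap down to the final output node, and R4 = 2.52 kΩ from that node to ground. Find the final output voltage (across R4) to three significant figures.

Stage 2 presents R3+R4 = 71720 Ω as a load on stage 1's tap.
Stage 1's lower leg becomes R2‖(R3+R4) = 708.9 Ω, so V_mid = 18.1 × 708.9/978.9 = 13.11 V.
Stage 2 is itself unloaded: V_out = V_mid × R4/(R3+R4) = 13.11 × 2520/71720 = 0.461 V.

V_out ≈ 0.461 V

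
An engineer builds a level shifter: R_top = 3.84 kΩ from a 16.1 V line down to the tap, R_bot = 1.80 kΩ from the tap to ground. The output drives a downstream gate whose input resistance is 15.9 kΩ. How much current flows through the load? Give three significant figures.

R_bot‖R_L = 1.617 kΩ; V_out = 16.1 × 1.617/5.457 = 4.771 V.
I_L = V_out / R_L = 4.771 / 15.9 kΩ = 0.300 mA.

I_L ≈ 0.300 mA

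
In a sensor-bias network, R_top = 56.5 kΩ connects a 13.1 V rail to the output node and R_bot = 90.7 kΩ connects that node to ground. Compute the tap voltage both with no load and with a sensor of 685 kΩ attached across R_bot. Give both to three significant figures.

Open-circuit: V = 13.1 × 90.7/(56.5 + 90.7) = 8.07 V.
With the load, R_bot becomes R_bot‖R_L = 80.09 kΩ, so V = 13.1 × 80.09/136.6 = 7.68 V.

Unloaded: 8.07 V; loaded: 7.68 V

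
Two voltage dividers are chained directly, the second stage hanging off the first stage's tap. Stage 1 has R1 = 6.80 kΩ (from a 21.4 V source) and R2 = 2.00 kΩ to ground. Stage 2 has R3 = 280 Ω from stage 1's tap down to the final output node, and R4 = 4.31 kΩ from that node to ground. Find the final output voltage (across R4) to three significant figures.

Stage 2 presents R3+R4 = 4590 Ω as a load on stage 1's tap.
Stage 1's lower leg becomes R2‖(R3+R4) = 1393 Ω, so V_mid = 21.4 × 1393/8193 = 3.639 V.
Stage 2 is itself unloaded: V_out = V_mid × R4/(R3+R4) = 3.639 × 4310/4590 = 3.42 V.

V_out ≈ 3.42 V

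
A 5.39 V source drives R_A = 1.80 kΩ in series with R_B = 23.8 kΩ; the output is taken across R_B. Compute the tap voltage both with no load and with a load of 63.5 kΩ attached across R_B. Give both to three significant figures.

Open-circuit: V = 5.39 × 23.8/(1.80 + 23.8) = 5.01 V.
With the load, R_B becomes R_B‖R_L = 17.31 kΩ, so V = 5.39 × 17.31/19.11 = 4.88 V.

Unloaded: 5.01 V; loaded: 4.88 V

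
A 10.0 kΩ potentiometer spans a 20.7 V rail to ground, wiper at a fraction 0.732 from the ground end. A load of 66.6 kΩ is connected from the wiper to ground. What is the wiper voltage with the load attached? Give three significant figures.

V ≈ 14.7 V

The wiper splits the pot into (1−α)R = 2.680 kΩ above and αR = 7.320 kΩ below.
Lower section ‖ load = 6.595 kΩ.
V_wiper = 20.7 × 6.595/(2.680 + 6.595) = 14.7 V.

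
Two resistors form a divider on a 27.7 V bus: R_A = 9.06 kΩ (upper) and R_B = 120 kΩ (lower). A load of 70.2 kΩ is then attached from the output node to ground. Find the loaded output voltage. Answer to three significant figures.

The load sits in parallel with R_B: R_B‖R_L = (120 × 70.2) / (120 + 70.2) = 44.29 kΩ.
V_out = 27.7 × 44.29 / (9.06 + 44.29) = 27.7 × 44.29/53.35 = 23.0 V.

V_out ≈ 23.0 V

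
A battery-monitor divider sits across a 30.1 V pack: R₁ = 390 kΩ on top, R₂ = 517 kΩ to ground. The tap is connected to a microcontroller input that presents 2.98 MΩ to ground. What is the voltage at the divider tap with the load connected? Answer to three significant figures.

The load sits in parallel with R₂: R₂‖R_L = (517 × 2980) / (517 + 2980) = 440.6 kΩ.
V_out = 30.1 × 440.6 / (390 + 440.6) = 30.1 × 440.6/830.6 = 16.0 V.

V_out ≈ 16.0 V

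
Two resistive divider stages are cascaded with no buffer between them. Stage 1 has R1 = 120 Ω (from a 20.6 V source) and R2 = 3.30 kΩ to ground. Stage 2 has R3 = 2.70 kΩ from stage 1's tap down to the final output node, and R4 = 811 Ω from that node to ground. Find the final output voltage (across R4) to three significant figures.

V_out ≈ 4.44 V

Stage 2 presents R3+R4 = 3511 Ω as a load on stage 1's tap.
Stage 1's lower leg becomes R2‖(R3+R4) = 1701 Ω, so V_mid = 20.6 × 1701/1821 = 19.24 V.
Stage 2 is itself unloaded: V_out = V_mid × R4/(R3+R4) = 19.24 × 811/3511 = 4.44 V.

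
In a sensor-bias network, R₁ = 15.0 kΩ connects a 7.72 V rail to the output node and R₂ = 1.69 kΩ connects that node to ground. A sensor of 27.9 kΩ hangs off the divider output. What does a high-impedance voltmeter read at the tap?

The load sits in parallel with R₂: R₂‖R_L = (1.69 × 27.9) / (1.69 + 27.9) = 1.593 kΩ.
V_out = 7.72 × 1.593 / (15.0 + 1.593) = 7.72 × 1.593/16.59 = 0.741 V.

V_out ≈ 0.741 V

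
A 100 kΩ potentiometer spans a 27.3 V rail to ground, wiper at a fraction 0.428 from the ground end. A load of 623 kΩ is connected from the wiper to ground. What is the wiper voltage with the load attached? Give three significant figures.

The wiper splits the pot into (1−α)R = 57.20 kΩ above and αR = 42.80 kΩ below.
Lower section ‖ load = 40.05 kΩ.
V_wiper = 27.3 × 40.05/(57.20 + 40.05) = 11.2 V.

V ≈ 11.2 V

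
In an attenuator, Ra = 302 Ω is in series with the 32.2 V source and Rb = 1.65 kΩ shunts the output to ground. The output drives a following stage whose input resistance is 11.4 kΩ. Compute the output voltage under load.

V_out ≈ 26.6 V

The load sits in parallel with Rb: Rb‖R_L = (1650 × 11400) / (1650 + 11400) = 1441 Ω.
V_out = 32.2 × 1441 / (302 + 1441) = 32.2 × 1441/1743 = 26.6 V.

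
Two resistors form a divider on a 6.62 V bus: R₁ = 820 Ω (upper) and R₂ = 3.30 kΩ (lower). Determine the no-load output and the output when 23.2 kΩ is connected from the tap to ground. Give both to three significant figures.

Open-circuit: V = 6.62 × 3300/(820 + 3300) = 5.30 V.
With the load, R₂ becomes R₂‖R_L = 2889 Ω, so V = 6.62 × 2889/3709 = 5.16 V.

Unloaded: 5.30 V; loaded: 5.16 V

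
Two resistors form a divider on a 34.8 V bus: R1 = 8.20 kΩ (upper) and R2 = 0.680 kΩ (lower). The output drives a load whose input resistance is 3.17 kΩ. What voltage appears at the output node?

The load sits in parallel with R2: R2‖R_L = (680 × 3170) / (680 + 3170) = 559.9 Ω.
V_out = 34.8 × 559.9 / (8200 + 559.9) = 34.8 × 559.9/8760 = 2.22 V.
(Unloaded it would have been 2.66 V.)

V_out ≈ 2.22 V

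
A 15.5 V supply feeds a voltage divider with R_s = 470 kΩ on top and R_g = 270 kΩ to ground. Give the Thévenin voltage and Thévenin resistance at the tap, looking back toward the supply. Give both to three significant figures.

V_th is the open-circuit tap voltage: 15.5 × 270/(470 + 270) = 5.66 V.
With the supply zeroed, R_s and R_g appear in parallel from the tap: R_th = R_s‖R_g = (470 × 270)/740.0 = 171 kΩ.

V_th = 5.66 V, R_th = 171 kΩ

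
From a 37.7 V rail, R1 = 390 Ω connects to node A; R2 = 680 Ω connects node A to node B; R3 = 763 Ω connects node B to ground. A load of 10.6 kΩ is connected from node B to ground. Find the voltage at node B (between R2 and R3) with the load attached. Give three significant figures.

V ≈ 15.1 V

At node B, R3 is in parallel with the load: R3‖R_L = 711.8 Ω.
Below node A the resistance is R2 + (R3‖R_L) = 1392 Ω, so V_A = 37.7 × 1392/1782 = 29.45 V.
Then V_B = V_A × (R3‖R_L)/(R2 + R3‖R_L) = 29.45 × 711.8/1392 = 15.1 V.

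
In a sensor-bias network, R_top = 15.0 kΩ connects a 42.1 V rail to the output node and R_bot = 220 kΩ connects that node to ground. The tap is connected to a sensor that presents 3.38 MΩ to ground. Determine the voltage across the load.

V_out ≈ 39.2 V

The load sits in parallel with R_bot: R_bot‖R_L = (220 × 3380) / (220 + 3380) = 206.6 kΩ.
V_out = 42.1 × 206.6 / (15.0 + 206.6) = 42.1 × 206.6/221.6 = 39.2 V.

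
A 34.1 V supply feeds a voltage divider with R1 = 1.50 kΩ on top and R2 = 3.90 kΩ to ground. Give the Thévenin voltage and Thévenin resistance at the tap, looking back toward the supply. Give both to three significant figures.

V_th = 24.6 V, R_th = 1.08 kΩ

V_th is the open-circuit tap voltage: 34.1 × 3.90/(1.50 + 3.90) = 24.6 V.
With the supply zeroed, R1 and R2 appear in parallel from the tap: R_th = R1‖R2 = (1.50 × 3.90)/5.400 = 1.08 kΩ.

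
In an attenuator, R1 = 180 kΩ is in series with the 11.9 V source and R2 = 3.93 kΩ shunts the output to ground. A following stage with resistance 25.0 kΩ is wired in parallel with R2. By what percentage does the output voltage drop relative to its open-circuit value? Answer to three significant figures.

13.3 %

Unloaded V = 11.9 × 3.93/183.9 = 0.25427 V.
Loaded: R2‖R_L = 3.396 kΩ, giving V = 11.9 × 3.396/183.4 = 0.22036 V.
Drop = (0.25427 − 0.22036) / 0.25427 = 13.3 %.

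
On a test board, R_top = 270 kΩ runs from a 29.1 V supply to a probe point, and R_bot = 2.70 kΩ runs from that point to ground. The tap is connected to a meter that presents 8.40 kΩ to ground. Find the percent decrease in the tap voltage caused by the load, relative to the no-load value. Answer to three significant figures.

24.1 %

The divider's output (Thévenin) resistance is R_top‖R_bot = 2.673 kΩ.
Fractional drop under load = R_th/(R_th + R_L) = 2.673 / (2.673 + 8.40) = 0.2414.
So the output falls by 24.1 %.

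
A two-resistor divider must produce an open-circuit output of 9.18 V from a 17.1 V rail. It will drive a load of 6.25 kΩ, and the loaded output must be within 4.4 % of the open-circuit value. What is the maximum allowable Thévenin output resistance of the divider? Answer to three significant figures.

R_th ≤ 288 Ω

Loading drop = R_th/(R_th + R_L) ≤ 0.0440, so R_th ≤ R_L · ε/(1−ε) = 6.25 kΩ × 0.0440/0.9560 = 288 Ω.
(Any R1, R2 with R2/(R1+R2) = 0.537 and R1‖R2 ≤ 288 Ω will meet the spec.)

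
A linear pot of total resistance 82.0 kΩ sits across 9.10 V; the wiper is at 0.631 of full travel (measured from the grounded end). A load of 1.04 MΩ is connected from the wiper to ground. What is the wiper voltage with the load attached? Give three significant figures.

The wiper splits the pot into (1−α)R = 30.26 kΩ above and αR = 51.74 kΩ below.
Lower section ‖ load = 49.29 kΩ.
V_wiper = 9.10 × 49.29/(30.26 + 49.29) = 5.64 V.

V ≈ 5.64 V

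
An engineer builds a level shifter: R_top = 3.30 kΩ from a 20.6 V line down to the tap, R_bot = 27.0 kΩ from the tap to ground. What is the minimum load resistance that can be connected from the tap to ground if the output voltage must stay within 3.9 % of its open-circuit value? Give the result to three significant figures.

R_L(min) ≈ 72.5 kΩ

Output resistance R_th = R_top‖R_bot = (3.30 × 27.0)/30.30 = 2.941 kΩ.
The fractional drop is R_th/(R_th + R_L); requiring this ≤ 0.0390 gives R_L ≥ R_th(1/0.0390 − 1) = 2.941 × 24.64 = 72.5 kΩ.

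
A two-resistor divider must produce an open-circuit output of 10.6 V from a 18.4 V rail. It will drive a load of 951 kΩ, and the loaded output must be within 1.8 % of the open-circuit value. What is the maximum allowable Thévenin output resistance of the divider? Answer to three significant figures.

Loading drop = R_th/(R_th + R_L) ≤ 0.0180, so R_th ≤ R_L · ε/(1−ε) = 951 kΩ × 0.0180/0.9820 = 17.4 kΩ.

R_th ≤ 17.4 kΩ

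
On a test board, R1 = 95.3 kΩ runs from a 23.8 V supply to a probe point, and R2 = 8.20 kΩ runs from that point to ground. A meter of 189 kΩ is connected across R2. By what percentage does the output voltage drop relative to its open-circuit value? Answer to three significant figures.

3.84 %

The divider's output (Thévenin) resistance is R1‖R2 = 7.550 kΩ.
Fractional drop under load = R_th/(R_th + R_L) = 7.550 / (7.550 + 189) = 0.03841.
So the output falls by 3.84 %.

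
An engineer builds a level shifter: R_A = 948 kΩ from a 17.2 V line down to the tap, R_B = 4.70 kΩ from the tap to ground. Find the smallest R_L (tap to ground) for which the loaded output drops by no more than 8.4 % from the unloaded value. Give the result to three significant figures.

R_L(min) ≈ 51.0 kΩ

Output resistance R_th = R_A‖R_B = (948 × 4.70)/952.7 = 4.677 kΩ.
The fractional drop is R_th/(R_th + R_L); requiring this ≤ 0.0840 gives R_L ≥ R_th(1/0.0840 − 1) = 4.677 × 10.90 = 51.0 kΩ.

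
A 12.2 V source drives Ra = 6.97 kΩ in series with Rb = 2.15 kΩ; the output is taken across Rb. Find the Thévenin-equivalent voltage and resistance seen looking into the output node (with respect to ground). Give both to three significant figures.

V_th is the open-circuit tap voltage: 12.2 × 2.15/(6.97 + 2.15) = 2.88 V.
With the supply zeroed, Ra and Rb appear in parallel from the tap: R_th = Ra‖Rb = (6.97 × 2.15)/9.120 = 1.64 kΩ.

V_th = 2.88 V, R_th = 1.64 kΩ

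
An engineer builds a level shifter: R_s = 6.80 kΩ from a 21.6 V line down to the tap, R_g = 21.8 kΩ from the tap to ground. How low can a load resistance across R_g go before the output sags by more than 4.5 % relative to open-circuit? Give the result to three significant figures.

Output resistance R_th = R_s‖R_g = (6.80 × 21.8)/28.60 = 5.183 kΩ.
The fractional drop is R_th/(R_th + R_L); requiring this ≤ 0.0450 gives R_L ≥ R_th(1/0.0450 − 1) = 5.183 × 21.22 = 110 kΩ.

R_L(min) ≈ 110 kΩ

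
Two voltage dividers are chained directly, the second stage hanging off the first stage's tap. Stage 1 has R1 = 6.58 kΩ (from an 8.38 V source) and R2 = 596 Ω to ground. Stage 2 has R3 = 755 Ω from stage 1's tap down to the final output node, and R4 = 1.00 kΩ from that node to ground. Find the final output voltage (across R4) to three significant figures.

V_out ≈ 0.302 V

Stage 2 presents R3+R4 = 1755 Ω as a load on stage 1's tap.
Stage 1's lower leg becomes R2‖(R3+R4) = 444.9 Ω, so V_mid = 8.38 × 444.9/7025 = 0.5307 V.
Stage 2 is itself unloaded: V_out = V_mid × R4/(R3+R4) = 0.5307 × 1000/1755 = 0.302 V.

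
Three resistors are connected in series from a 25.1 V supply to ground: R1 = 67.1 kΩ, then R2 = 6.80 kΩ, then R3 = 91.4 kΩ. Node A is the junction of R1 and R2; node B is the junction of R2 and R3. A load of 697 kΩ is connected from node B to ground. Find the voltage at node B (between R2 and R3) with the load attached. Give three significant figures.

V ≈ 13.1 V

At node B, R3 is in parallel with the load: R3‖R_L = 80.80 kΩ.
Below node A the resistance is R2 + (R3‖R_L) = 87.60 kΩ, so V_A = 25.1 × 87.60/154.7 = 14.21 V.
Then V_B = V_A × (R3‖R_L)/(R2 + R3‖R_L) = 14.21 × 80.80/87.60 = 13.1 V.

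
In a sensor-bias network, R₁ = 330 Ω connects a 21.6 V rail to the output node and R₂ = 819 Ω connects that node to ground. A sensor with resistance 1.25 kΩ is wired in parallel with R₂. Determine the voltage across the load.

V_out ≈ 13.0 V

The load sits in parallel with R₂: R₂‖R_L = (819 × 1250) / (819 + 1250) = 494.8 Ω.
V_out = 21.6 × 494.8 / (330 + 494.8) = 21.6 × 494.8/824.8 = 13.0 V.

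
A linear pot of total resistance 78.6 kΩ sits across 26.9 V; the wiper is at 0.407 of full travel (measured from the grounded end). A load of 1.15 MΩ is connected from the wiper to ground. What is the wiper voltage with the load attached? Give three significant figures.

The wiper splits the pot into (1−α)R = 46.61 kΩ above and αR = 31.99 kΩ below.
Lower section ‖ load = 31.12 kΩ.
V_wiper = 26.9 × 31.12/(46.61 + 31.12) = 10.8 V.

V ≈ 10.8 V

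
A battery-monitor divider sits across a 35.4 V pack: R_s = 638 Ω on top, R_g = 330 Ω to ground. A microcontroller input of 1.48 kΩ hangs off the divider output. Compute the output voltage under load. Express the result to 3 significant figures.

V_out ≈ 10.5 V

The load sits in parallel with R_g: R_g‖R_L = (330 × 1480) / (330 + 1480) = 269.8 Ω.
V_out = 35.4 × 269.8 / (638 + 269.8) = 35.4 × 269.8/907.8 = 10.5 V.
(Unloaded it would have been 12.1 V.)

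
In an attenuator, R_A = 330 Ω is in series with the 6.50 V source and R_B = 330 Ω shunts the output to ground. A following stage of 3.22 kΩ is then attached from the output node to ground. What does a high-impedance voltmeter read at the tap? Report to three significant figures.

The load sits in parallel with R_B: R_B‖R_L = (330 × 3220) / (330 + 3220) = 299.3 Ω.
V_out = 6.50 × 299.3 / (330 + 299.3) = 6.50 × 299.3/629.3 = 3.09 V.
(Unloaded it would have been 3.25 V.)

V_out ≈ 3.09 V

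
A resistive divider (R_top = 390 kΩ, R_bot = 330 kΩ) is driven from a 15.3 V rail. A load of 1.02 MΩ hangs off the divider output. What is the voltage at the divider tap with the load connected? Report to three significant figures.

The load sits in parallel with R_bot: R_bot‖R_L = (330 × 1020) / (330 + 1020) = 249.3 kΩ.
V_out = 15.3 × 249.3 / (390 + 249.3) = 15.3 × 249.3/639.3 = 5.97 V.
(Unloaded it would have been 7.01 V.)

V_out ≈ 5.97 V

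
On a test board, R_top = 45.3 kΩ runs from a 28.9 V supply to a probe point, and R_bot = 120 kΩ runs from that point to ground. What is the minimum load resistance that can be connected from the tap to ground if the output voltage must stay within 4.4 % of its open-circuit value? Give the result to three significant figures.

R_L(min) ≈ 715 kΩ

Output resistance R_th = R_top‖R_bot = (45.3 × 120)/165.3 = 32.89 kΩ.
The fractional drop is R_th/(R_th + R_L); requiring this ≤ 0.0440 gives R_L ≥ R_th(1/0.0440 − 1) = 32.89 × 21.73 = 715 kΩ.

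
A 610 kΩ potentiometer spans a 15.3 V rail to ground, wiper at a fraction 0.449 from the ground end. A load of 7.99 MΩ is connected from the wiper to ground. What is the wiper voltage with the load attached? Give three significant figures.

V ≈ 6.74 V

The wiper splits the pot into (1−α)R = 336.1 kΩ above and αR = 273.9 kΩ below.
Lower section ‖ load = 264.8 kΩ.
V_wiper = 15.3 × 264.8/(336.1 + 264.8) = 6.74 V.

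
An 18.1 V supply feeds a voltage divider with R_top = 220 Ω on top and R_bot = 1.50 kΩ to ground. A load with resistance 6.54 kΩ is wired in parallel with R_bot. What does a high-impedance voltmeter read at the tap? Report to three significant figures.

V_out ≈ 15.3 V

The load sits in parallel with R_bot: R_bot‖R_L = (1500 × 6540) / (1500 + 6540) = 1220 Ω.
V_out = 18.1 × 1220 / (220 + 1220) = 18.1 × 1220/1440 = 15.3 V.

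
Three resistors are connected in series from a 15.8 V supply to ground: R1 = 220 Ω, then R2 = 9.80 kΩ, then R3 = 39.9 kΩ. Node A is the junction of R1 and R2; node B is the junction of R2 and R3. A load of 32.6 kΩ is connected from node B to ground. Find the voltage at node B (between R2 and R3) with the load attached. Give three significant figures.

V ≈ 10.1 V

At node B, R3 is in parallel with the load: R3‖R_L = 17940 Ω.
Below node A the resistance is R2 + (R3‖R_L) = 27740 Ω, so V_A = 15.8 × 27740/27960 = 15.68 V.
Then V_B = V_A × (R3‖R_L)/(R2 + R3‖R_L) = 15.68 × 17940/27740 = 10.1 V.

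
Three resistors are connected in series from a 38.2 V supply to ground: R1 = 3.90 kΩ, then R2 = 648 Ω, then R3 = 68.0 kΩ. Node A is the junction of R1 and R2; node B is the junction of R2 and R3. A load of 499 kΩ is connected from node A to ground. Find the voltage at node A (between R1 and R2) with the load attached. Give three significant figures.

V ≈ 35.9 V

Below node A the series string R2+R3 = 68650 Ω sits in parallel with the 499000 Ω load: 60350 Ω.
V_A = 38.2 × 60350/(3900 + 60350) = 35.9 V.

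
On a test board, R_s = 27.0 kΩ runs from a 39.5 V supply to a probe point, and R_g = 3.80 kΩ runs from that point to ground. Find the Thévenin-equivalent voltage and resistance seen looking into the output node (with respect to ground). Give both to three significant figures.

V_th is the open-circuit tap voltage: 39.5 × 3.80/(27.0 + 3.80) = 4.87 V.
With the supply zeroed, R_s and R_g appear in parallel from the tap: R_th = R_s‖R_g = (27.0 × 3.80)/30.80 = 3.33 kΩ.

V_th = 4.87 V, R_th = 3.33 kΩ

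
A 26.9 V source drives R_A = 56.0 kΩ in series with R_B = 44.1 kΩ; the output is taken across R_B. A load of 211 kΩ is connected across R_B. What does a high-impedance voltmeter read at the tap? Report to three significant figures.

The load sits in parallel with R_B: R_B‖R_L = (44.1 × 211) / (44.1 + 211) = 36.48 kΩ.
V_out = 26.9 × 36.48 / (56.0 + 36.48) = 26.9 × 36.48/92.48 = 10.6 V.

V_out ≈ 10.6 V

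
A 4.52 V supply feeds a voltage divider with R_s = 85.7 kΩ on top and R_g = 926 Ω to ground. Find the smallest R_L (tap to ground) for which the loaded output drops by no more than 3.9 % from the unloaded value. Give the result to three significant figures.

R_L(min) ≈ 22.6 kΩ

Output resistance R_th = R_s‖R_g = (85700 × 926)/86630 = 916.1 Ω.
The fractional drop is R_th/(R_th + R_L); requiring this ≤ 0.0390 gives R_L ≥ R_th(1/0.0390 − 1) = 916.1 × 24.64 = 22.6 kΩ.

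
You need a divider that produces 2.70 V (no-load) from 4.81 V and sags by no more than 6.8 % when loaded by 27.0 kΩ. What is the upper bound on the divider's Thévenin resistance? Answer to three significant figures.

R_th ≤ 1.97 kΩ

Loading drop = R_th/(R_th + R_L) ≤ 0.0680, so R_th ≤ R_L · ε/(1−ε) = 27.0 kΩ × 0.0680/0.9320 = 1.97 kΩ.
(Any R1, R2 with R2/(R1+R2) = 0.561 and R1‖R2 ≤ 1.97 kΩ will meet the spec.)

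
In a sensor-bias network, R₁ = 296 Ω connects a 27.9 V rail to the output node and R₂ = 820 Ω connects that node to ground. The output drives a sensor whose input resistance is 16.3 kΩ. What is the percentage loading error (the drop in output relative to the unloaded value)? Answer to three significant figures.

1.32 %

The divider's output (Thévenin) resistance is R₁‖R₂ = 217.5 Ω.
Fractional drop under load = R_th/(R_th + R_L) = 217.5 / (217.5 + 16300) = 0.01317.
So the output falls by 1.32 %.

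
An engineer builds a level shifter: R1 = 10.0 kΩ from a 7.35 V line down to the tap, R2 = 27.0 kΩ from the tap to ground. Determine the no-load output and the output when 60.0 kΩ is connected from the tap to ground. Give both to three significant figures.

Open-circuit: V = 7.35 × 27.0/(10.0 + 27.0) = 5.36 V.
With the load, R2 becomes R2‖R_L = 18.62 kΩ, so V = 7.35 × 18.62/28.62 = 4.78 V.

Unloaded: 5.36 V; loaded: 4.78 V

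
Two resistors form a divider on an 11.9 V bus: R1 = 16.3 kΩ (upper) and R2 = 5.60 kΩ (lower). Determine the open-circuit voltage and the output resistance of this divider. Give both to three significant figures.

V_th = 3.04 V, R_th = 4.17 kΩ

V_th is the open-circuit tap voltage: 11.9 × 5.60/(16.3 + 5.60) = 3.04 V.
With the supply zeroed, R1 and R2 appear in parallel from the tap: R_th = R1‖R2 = (16.3 × 5.60)/21.90 = 4.17 kΩ.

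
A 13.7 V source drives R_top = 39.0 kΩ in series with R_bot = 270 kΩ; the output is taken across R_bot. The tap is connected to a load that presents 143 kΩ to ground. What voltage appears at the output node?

V_out ≈ 9.67 V

The load sits in parallel with R_bot: R_bot‖R_L = (270 × 143) / (270 + 143) = 93.49 kΩ.
V_out = 13.7 × 93.49 / (39.0 + 93.49) = 13.7 × 93.49/132.5 = 9.67 V.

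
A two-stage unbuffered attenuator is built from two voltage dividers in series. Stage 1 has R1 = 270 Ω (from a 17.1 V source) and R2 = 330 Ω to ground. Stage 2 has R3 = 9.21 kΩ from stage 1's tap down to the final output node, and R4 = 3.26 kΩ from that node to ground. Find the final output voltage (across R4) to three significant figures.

Stage 2 presents R3+R4 = 12470 Ω as a load on stage 1's tap.
Stage 1's lower leg becomes R2‖(R3+R4) = 321.5 Ω, so V_mid = 17.1 × 321.5/591.5 = 9.294 V.
Stage 2 is itself unloaded: V_out = V_mid × R4/(R3+R4) = 9.294 × 3260/12470 = 2.43 V.

V_out ≈ 2.43 V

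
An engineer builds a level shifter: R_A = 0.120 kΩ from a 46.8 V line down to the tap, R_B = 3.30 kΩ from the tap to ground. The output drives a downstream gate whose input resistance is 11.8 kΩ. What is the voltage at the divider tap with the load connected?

V_out ≈ 44.7 V

The load sits in parallel with R_B: R_B‖R_L = (3300 × 11800) / (3300 + 11800) = 2579 Ω.
V_out = 46.8 × 2579 / (120 + 2579) = 46.8 × 2579/2699 = 44.7 V.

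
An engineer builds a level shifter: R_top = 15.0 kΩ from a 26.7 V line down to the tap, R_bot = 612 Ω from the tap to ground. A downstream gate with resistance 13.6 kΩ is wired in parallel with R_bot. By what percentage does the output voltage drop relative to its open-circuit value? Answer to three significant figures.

The divider's output (Thévenin) resistance is R_top‖R_bot = 588.0 Ω.
Fractional drop under load = R_th/(R_th + R_L) = 588.0 / (588.0 + 13600) = 0.04144.
So the output falls by 4.14 %.

4.14 %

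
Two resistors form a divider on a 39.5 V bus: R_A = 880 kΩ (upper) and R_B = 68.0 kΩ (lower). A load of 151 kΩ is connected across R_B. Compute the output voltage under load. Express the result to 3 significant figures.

The load sits in parallel with R_B: R_B‖R_L = (68.0 × 151) / (68.0 + 151) = 46.89 kΩ.
V_out = 39.5 × 46.89 / (880 + 46.89) = 39.5 × 46.89/926.9 = 2.00 V.
(Unloaded it would have been 2.83 V.)

V_out ≈ 2.00 V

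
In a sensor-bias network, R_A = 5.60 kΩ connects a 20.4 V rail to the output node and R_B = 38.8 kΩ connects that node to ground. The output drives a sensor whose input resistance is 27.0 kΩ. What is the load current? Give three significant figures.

I_L ≈ 0.559 mA

R_B‖R_L = 15.92 kΩ; V_out = 20.4 × 15.92/21.52 = 15.09 V.
I_L = V_out / R_L = 15.09 / 27.0 kΩ = 0.559 mA.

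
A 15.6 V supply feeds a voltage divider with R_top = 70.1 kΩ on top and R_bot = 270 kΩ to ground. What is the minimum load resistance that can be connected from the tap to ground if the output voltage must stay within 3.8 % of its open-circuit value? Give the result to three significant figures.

R_L(min) ≈ 1.41 MΩ

Output resistance R_th = R_top‖R_bot = (70.1 × 270)/340.1 = 55.65 kΩ.
The fractional drop is R_th/(R_th + R_L); requiring this ≤ 0.0380 gives R_L ≥ R_th(1/0.0380 − 1) = 55.65 × 25.32 = 1.41 MΩ.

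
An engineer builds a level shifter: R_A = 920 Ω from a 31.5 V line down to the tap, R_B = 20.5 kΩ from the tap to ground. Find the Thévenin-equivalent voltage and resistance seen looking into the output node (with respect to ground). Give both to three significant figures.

V_th is the open-circuit tap voltage: 31.5 × 20500/(920 + 20500) = 30.1 V.
With the supply zeroed, R_A and R_B appear in parallel from the tap: R_th = R_A‖R_B = (920 × 20500)/21420 = 880 Ω.

V_th = 30.1 V, R_th = 880 Ω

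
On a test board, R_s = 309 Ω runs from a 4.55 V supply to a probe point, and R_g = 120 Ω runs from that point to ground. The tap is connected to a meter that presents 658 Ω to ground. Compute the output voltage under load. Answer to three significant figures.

V_out ≈ 1.12 V

The load sits in parallel with R_g: R_g‖R_L = (120 × 658) / (120 + 658) = 101.5 Ω.
V_out = 4.55 × 101.5 / (309 + 101.5) = 4.55 × 101.5/410.5 = 1.12 V.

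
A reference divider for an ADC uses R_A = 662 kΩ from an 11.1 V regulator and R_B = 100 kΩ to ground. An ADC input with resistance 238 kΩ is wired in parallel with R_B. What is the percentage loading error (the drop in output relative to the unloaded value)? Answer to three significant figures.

Unloaded V = 11.1 × 100/762.0 = 1.457 V.
Loaded: R_B‖R_L = 70.41 kΩ, giving V = 11.1 × 70.41/732.4 = 1.067 V.
Drop = (1.457 − 1.067) / 1.457 = 26.7 %.

26.7 %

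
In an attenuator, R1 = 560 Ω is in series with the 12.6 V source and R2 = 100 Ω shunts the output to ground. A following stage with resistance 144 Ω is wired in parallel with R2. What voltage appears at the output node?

The load sits in parallel with R2: R2‖R_L = (100 × 144) / (100 + 144) = 59.02 Ω.
V_out = 12.6 × 59.02 / (560 + 59.02) = 12.6 × 59.02/619.0 = 1.20 V.

V_out ≈ 1.20 V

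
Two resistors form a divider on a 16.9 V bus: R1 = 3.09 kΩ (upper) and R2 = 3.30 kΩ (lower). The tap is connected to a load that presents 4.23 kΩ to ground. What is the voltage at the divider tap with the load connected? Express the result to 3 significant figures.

The load sits in parallel with R2: R2‖R_L = (3.30 × 4.23) / (3.30 + 4.23) = 1.854 kΩ.
V_out = 16.9 × 1.854 / (3.09 + 1.854) = 16.9 × 1.854/4.944 = 6.34 V.

V_out ≈ 6.34 V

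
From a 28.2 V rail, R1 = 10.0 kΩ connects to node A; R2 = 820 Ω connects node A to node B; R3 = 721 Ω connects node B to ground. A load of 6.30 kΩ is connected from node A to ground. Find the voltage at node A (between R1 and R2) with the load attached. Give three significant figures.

Below node A the series string R2+R3 = 1541 Ω sits in parallel with the 6300 Ω load: 1238 Ω.
V_A = 28.2 × 1238/(10000 + 1238) = 3.11 V.

V ≈ 3.11 V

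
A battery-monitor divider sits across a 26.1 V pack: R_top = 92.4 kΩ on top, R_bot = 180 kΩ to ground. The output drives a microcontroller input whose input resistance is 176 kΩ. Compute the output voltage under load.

The load sits in parallel with R_bot: R_bot‖R_L = (180 × 176) / (180 + 176) = 88.99 kΩ.
V_out = 26.1 × 88.99 / (92.4 + 88.99) = 26.1 × 88.99/181.4 = 12.8 V.
(Unloaded it would have been 17.2 V.)

V_out ≈ 12.8 V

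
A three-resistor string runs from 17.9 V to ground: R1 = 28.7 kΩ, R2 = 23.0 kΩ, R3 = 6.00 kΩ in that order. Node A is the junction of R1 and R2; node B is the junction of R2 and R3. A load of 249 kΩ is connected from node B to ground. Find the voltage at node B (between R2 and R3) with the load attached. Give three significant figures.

At node B, R3 is in parallel with the load: R3‖R_L = 5.859 kΩ.
Below node A the resistance is R2 + (R3‖R_L) = 28.86 kΩ, so V_A = 17.9 × 28.86/57.56 = 8.975 V.
Then V_B = V_A × (R3‖R_L)/(R2 + R3‖R_L) = 8.975 × 5.859/28.86 = 1.82 V.

V ≈ 1.82 V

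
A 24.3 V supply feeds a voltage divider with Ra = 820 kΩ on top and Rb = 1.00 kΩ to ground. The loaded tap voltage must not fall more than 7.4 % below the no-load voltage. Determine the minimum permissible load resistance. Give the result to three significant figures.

Output resistance R_th = Ra‖Rb = (820000 × 1000)/821000 = 998.8 Ω.
The fractional drop is R_th/(R_th + R_L); requiring this ≤ 0.0740 gives R_L ≥ R_th(1/0.0740 − 1) = 998.8 × 12.51 = 12.5 kΩ.

R_L(min) ≈ 12.5 kΩ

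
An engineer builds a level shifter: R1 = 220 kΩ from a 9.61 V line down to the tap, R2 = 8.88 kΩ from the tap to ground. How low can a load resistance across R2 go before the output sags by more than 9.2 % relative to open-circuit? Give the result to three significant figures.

Output resistance R_th = R1‖R2 = (220 × 8.88)/228.9 = 8.535 kΩ.
The fractional drop is R_th/(R_th + R_L); requiring this ≤ 0.0920 gives R_L ≥ R_th(1/0.0920 − 1) = 8.535 × 9.870 = 84.2 kΩ.

R_L(min) ≈ 84.2 kΩ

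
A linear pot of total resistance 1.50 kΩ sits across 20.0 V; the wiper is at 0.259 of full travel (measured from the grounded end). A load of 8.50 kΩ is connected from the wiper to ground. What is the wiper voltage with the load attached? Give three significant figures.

V ≈ 5.01 V

The wiper splits the pot into (1−α)R = 1112 Ω above and αR = 388.5 Ω below.
Lower section ‖ load = 371.5 Ω.
V_wiper = 20.0 × 371.5/(1112 + 371.5) = 5.01 V.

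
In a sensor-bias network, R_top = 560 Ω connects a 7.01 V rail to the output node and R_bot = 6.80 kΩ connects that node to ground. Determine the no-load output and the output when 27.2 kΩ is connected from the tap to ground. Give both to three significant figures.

Open-circuit: V = 7.01 × 6800/(560 + 6800) = 6.48 V.
With the load, R_bot becomes R_bot‖R_L = 5440 Ω, so V = 7.01 × 5440/6000 = 6.36 V.

Unloaded: 6.48 V; loaded: 6.36 V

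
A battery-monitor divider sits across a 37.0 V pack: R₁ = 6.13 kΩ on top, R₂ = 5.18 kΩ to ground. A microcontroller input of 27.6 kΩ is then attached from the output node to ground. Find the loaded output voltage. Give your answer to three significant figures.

The load sits in parallel with R₂: R₂‖R_L = (5.18 × 27.6) / (5.18 + 27.6) = 4.361 kΩ.
V_out = 37.0 × 4.361 / (6.13 + 4.361) = 37.0 × 4.361/10.49 = 15.4 V.
(Unloaded it would have been 16.9 V.)

V_out ≈ 15.4 V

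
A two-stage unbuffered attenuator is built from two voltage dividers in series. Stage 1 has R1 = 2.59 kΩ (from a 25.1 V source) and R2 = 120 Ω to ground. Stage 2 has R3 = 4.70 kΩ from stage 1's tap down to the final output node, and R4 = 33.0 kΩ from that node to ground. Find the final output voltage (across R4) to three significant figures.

V_out ≈ 0.970 V

Stage 2 presents R3+R4 = 37700 Ω as a load on stage 1's tap.
Stage 1's lower leg becomes R2‖(R3+R4) = 119.6 Ω, so V_mid = 25.1 × 119.6/2710 = 1.108 V.
Stage 2 is itself unloaded: V_out = V_mid × R4/(R3+R4) = 1.108 × 33000/37700 = 0.970 V.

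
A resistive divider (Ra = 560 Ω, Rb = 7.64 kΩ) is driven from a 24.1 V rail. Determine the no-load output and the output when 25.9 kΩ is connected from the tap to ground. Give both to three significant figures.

Unloaded: 22.5 V; loaded: 22.0 V

Open-circuit: V = 24.1 × 7640/(560 + 7640) = 22.5 V.
With the load, Rb becomes Rb‖R_L = 5900 Ω, so V = 24.1 × 5900/6460 = 22.0 V.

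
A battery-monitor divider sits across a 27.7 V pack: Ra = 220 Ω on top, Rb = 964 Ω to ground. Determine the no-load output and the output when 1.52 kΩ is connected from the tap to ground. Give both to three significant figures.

Open-circuit: V = 27.7 × 964/(220 + 964) = 22.6 V.
With the load, Rb becomes Rb‖R_L = 589.9 Ω, so V = 27.7 × 589.9/809.9 = 20.2 V.

Unloaded: 22.6 V; loaded: 20.2 V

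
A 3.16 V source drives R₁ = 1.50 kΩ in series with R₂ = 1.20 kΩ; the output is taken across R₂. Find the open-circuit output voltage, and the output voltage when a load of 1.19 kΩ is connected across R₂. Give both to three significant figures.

Unloaded: 1.40 V; loaded: 0.900 V

Open-circuit: V = 3.16 × 1.20/(1.50 + 1.20) = 1.40 V.
With the load, R₂ becomes R₂‖R_L = 0.5975 kΩ, so V = 3.16 × 0.5975/2.097 = 0.900 V.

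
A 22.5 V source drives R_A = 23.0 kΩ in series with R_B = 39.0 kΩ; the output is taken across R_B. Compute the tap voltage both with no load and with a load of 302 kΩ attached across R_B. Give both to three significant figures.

Unloaded: 14.2 V; loaded: 13.5 V

Open-circuit: V = 22.5 × 39.0/(23.0 + 39.0) = 14.2 V.
With the load, R_B becomes R_B‖R_L = 34.54 kΩ, so V = 22.5 × 34.54/57.54 = 13.5 V.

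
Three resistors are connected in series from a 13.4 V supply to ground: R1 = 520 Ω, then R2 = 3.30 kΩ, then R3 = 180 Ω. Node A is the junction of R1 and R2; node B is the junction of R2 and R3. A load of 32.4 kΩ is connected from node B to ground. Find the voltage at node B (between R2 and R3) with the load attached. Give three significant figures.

V ≈ 0.600 V

At node B, R3 is in parallel with the load: R3‖R_L = 179.0 Ω.
Below node A the resistance is R2 + (R3‖R_L) = 3479 Ω, so V_A = 13.4 × 3479/3999 = 11.66 V.
Then V_B = V_A × (R3‖R_L)/(R2 + R3‖R_L) = 11.66 × 179.0/3479 = 0.600 V.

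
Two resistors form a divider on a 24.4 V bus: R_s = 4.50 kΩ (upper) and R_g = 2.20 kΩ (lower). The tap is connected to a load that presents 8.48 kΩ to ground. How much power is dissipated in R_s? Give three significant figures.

P ≈ 68.7 mW

Total resistance from the source is R_s + (R_g‖R_L) = 6.247 kΩ, so I = 24.4/6.247 kΩ = 3.906 mA.
P = I²·R_s = (3.906 mA)² × 4.50 kΩ = 68.7 mW.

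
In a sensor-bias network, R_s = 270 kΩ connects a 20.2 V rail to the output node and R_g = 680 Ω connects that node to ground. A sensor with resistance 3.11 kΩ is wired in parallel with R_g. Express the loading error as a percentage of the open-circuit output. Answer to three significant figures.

The divider's output (Thévenin) resistance is R_s‖R_g = 678.3 Ω.
Fractional drop under load = R_th/(R_th + R_L) = 678.3 / (678.3 + 3110) = 0.1790.
So the output falls by 17.9 %.

17.9 %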